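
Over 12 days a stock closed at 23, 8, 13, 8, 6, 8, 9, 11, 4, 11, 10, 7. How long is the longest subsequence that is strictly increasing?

Track the smallest tail for each achievable length (strict):
23 → extends → [23]
8 → replaces 23 → [8]
13 → extends → [8, 13]
8 → already a tail → [8, 13]
6 → replaces 8 → [6, 13]
8 → replaces 13 → [6, 8]
9 → extends → [6, 8, 9]
11 → extends → [6, 8, 9, 11]
4 → replaces 6 → [4, 8, 9, 11]
11 → already a tail → [4, 8, 9, 11]
10 → replaces 11 → [4, 8, 9, 10]
7 → replaces 8 → [4, 7, 9, 10]
Four tails, so the longest strictly increasing subsequence has length 4 (e.g. 6, 8, 9, 11).

4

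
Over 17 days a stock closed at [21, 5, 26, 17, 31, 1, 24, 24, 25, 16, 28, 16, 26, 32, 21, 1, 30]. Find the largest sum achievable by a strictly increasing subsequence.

131

Let S[i] be the best sum of a strictly increasing subsequence ending at i:
i:       1   2   3   4   5   6   7   8   9  10  11  12  13  14  15  16  17
a[i]:   21   5  26  17  31   1  24  24  25  16  28  16  26  32  21   1  30
S:      21   5  47  22  78   1  46  46  71  21  99  21  97 131  43   1 129
Maximum is 131 (e.g. 5 + 17 + 24 + 25 + 28 + 32).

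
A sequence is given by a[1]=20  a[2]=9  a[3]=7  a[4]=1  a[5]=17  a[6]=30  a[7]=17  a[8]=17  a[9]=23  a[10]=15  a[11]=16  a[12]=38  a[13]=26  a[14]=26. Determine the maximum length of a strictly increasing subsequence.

4

Track the smallest tail for each achievable length (strict):
20 → extends → [20]
9 → replaces 20 → [9]
7 → replaces 9 → [7]
1 → replaces 7 → [1]
17 → extends → [1, 17]
30 → extends → [1, 17, 30]
17 → already a tail → [1, 17, 30]
17 → already a tail → [1, 17, 30]
23 → replaces 30 → [1, 17, 23]
15 → replaces 17 → [1, 15, 23]
16 → replaces 23 → [1, 15, 16]
38 → extends → [1, 15, 16, 38]
26 → replaces 38 → [1, 15, 16, 26]
26 → already a tail → [1, 15, 16, 26]
Four tails, so the longest strictly increasing subsequence has length 4 (e.g. 9, 17, 30, 38).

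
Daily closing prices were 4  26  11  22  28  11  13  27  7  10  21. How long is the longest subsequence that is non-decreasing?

5

Let dp[i] be the length of the longest such subsequence ending at index i:
i:      1  2  3  4  5  6  7  8  9 10 11
a[i]:   4 26 11 22 28 11 13 27  7 10 21
dp:     1  2  2  3  4  3  4  5  2  3  5
Maximum dp value is 5.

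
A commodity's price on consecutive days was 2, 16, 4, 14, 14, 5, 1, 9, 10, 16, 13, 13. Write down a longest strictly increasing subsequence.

2, 4, 5, 9, 10, 16

Patience tails give the LIS length; then backtrack through the dp parents:
2 → extends → [2]
16 → extends → [2, 16]
4 → replaces 16 → [2, 4]
14 → extends → [2, 4, 14]
14 → already a tail → [2, 4, 14]
5 → replaces 14 → [2, 4, 5]
1 → replaces 2 → [1, 4, 5]
9 → extends → [1, 4, 5, 9]
10 → extends → [1, 4, 5, 9, 10]
16 → extends → [1, 4, 5, 9, 10, 16]
13 → replaces 16 → [1, 4, 5, 9, 10, 13]
13 → already a tail → [1, 4, 5, 9, 10, 13]
Length 6; one witness is 2, 4, 5, 9, 10, 16.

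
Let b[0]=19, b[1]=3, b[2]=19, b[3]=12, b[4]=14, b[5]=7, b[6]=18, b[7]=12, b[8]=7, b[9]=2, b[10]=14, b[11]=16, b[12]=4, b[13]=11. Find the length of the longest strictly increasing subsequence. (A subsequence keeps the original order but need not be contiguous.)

Track the smallest tail for each achievable length (strict):
19 → extends → [19]
3 → replaces 19 → [3]
19 → extends → [3, 19]
12 → replaces 19 → [3, 12]
14 → extends → [3, 12, 14]
7 → replaces 12 → [3, 7, 14]
18 → extends → [3, 7, 14, 18]
12 → replaces 14 → [3, 7, 12, 18]
7 → already a tail → [3, 7, 12, 18]
2 → replaces 3 → [2, 7, 12, 18]
14 → replaces 18 → [2, 7, 12, 14]
16 → extends → [2, 7, 12, 14, 16]
4 → replaces 7 → [2, 4, 12, 14, 16]
11 → replaces 12 → [2, 4, 11, 14, 16]
Five tails, so the longest strictly increasing subsequence has length 5 (e.g. 3, 7, 12, 14, 16).

5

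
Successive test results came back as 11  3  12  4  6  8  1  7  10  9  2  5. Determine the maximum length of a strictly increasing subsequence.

5

Let dp[i] be the length of the longest such subsequence ending at index i:
i:      1  2  3  4  5  6  7  8  9 10 11 12
a[i]:  11  3 12  4  6  8  1  7 10  9  2  5
dp:     1  1  2  2  3  4  1  4  5  5  2  3
Maximum dp value is 5.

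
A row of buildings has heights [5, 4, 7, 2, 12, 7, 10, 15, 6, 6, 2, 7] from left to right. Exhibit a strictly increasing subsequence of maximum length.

Patience tails give the LIS length; then backtrack through the dp parents:
5 → extends → [5]
4 → replaces 5 → [4]
7 → extends → [4, 7]
2 → replaces 4 → [2, 7]
12 → extends → [2, 7, 12]
7 → already a tail → [2, 7, 12]
10 → replaces 12 → [2, 7, 10]
15 → extends → [2, 7, 10, 15]
6 → replaces 7 → [2, 6, 10, 15]
6 → already a tail → [2, 6, 10, 15]
2 → already a tail → [2, 6, 10, 15]
7 → replaces 10 → [2, 6, 7, 15]
Length 4; one witness is 5, 7, 12, 15.

5, 7, 12, 15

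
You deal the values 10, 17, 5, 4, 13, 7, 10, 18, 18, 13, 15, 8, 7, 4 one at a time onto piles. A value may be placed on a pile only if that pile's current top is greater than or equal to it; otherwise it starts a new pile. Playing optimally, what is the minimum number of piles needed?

5

The minimum number of non-increasing subsequences covering a sequence equals the length of its longest strictly increasing subsequence.
LIS length is 5 (e.g. 5, 7, 10, 13, 15), so 5 piles are needed.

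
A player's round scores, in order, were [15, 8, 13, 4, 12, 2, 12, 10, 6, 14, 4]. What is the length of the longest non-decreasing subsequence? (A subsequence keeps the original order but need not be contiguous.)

4

Track the smallest tail for each achievable length (allowing ties):
15 → extends → [15]
8 → replaces 15 → [8]
13 → extends → [8, 13]
4 → replaces 8 → [4, 13]
12 → replaces 13 → [4, 12]
2 → replaces 4 → [2, 12]
12 → extends → [2, 12, 12]
10 → replaces 12 → [2, 10, 12]
6 → replaces 10 → [2, 6, 12]
14 → extends → [2, 6, 12, 14]
4 → replaces 6 → [2, 4, 12, 14]
Four tails, so the longest non-decreasing subsequence has length 4 (e.g. 8, 12, 12, 14).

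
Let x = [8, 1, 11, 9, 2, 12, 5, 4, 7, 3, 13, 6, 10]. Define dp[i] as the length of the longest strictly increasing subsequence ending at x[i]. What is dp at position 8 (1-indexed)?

dp[i] = 1 + max{dp[j] : j<i, x[j]<x[i]} (or 1 if no such j):
i:      1  2  3  4  5  6  7  8  9 10 11 12 13
x[i]:   8  1 11  9  2 12  5  4  7  3 13  6 10
dp:     1  1  2  2  2  3  3  3  4  3  5  4  5
At index 8 the value is 3.

3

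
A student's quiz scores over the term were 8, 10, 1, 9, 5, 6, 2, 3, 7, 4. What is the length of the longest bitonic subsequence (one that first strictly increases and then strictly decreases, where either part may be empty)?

inc[i] = longest strictly increasing subsequence ending at i; dec[i] = longest strictly decreasing subsequence starting at i:
i:      1  2  3  4  5  6  7  8  9 10
a[i]:   8 10  1  9  5  6  2  3  7  4
inc:    1  2  1  2  2  3  2  3  4  4
dec:    3  4  1  3  2  2  1  1  2  1
Best peak at i=2 (value 10): inc=2, dec=4, length 2+4−1 = 5.

5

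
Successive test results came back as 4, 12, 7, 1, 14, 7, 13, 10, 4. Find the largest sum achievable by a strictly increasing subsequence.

30

Let S[i] be the best sum of a strictly increasing subsequence ending at i:
i:      1  2  3  4  5  6  7  8  9
a[i]:   4 12  7  1 14  7 13 10  4
S:      4 16 11  1 30 11 29 21  5
Maximum is 30 (e.g. 4 + 12 + 14).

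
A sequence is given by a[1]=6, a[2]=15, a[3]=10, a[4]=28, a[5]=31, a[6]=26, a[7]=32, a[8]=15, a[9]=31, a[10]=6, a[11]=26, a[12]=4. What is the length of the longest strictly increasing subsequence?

5

Track the smallest tail for each achievable length (strict):
6 → extends → [6]
15 → extends → [6, 15]
10 → replaces 15 → [6, 10]
28 → extends → [6, 10, 28]
31 → extends → [6, 10, 28, 31]
26 → replaces 28 → [6, 10, 26, 31]
32 → extends → [6, 10, 26, 31, 32]
15 → replaces 26 → [6, 10, 15, 31, 32]
31 → already a tail → [6, 10, 15, 31, 32]
6 → already a tail → [6, 10, 15, 31, 32]
26 → replaces 31 → [6, 10, 15, 26, 32]
4 → replaces 6 → [4, 10, 15, 26, 32]
Five tails, so the longest strictly increasing subsequence has length 5 (e.g. 6, 15, 28, 31, 32).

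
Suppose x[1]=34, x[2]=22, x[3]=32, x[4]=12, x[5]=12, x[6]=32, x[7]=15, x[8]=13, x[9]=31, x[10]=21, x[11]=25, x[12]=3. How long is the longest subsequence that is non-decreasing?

5

Let dp[i] be the length of the longest such subsequence ending at index i:
i:      1  2  3  4  5  6  7  8  9 10 11 12
x[i]:  34 22 32 12 12 32 15 13 31 21 25  3
dp:     1  1  2  1  2  3  3  3  4  4  5  1
Maximum dp value is 5.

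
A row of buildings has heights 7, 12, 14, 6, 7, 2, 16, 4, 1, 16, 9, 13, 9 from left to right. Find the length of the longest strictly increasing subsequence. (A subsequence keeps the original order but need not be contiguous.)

4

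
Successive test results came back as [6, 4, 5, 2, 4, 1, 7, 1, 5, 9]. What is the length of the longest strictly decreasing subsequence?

Negate each value so 'decreasing' becomes 'increasing', then run patience tails on the negated sequence:
-6 → extends → [-6]
-4 → extends → [-6, -4]
-5 → replaces -4 → [-6, -5]
-2 → extends → [-6, -5, -2]
-4 → replaces -2 → [-6, -5, -4]
-1 → extends → [-6, -5, -4, -1]
-7 → replaces -6 → [-7, -5, -4, -1]
-1 → already a tail → [-7, -5, -4, -1]
-5 → already a tail → [-7, -5, -4, -1]
-9 → replaces -7 → [-9, -5, -4, -1]
Four tails, so the longest strictly decreasing subsequence of the original has length 4.

4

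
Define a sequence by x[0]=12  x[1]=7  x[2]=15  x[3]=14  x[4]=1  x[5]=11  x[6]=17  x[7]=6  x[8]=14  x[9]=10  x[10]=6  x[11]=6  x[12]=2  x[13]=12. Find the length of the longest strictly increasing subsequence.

Track the smallest tail for each achievable length (strict):
12 → extends → [12]
7 → replaces 12 → [7]
15 → extends → [7, 15]
14 → replaces 15 → [7, 14]
1 → replaces 7 → [1, 14]
11 → replaces 14 → [1, 11]
17 → extends → [1, 11, 17]
6 → replaces 11 → [1, 6, 17]
14 → replaces 17 → [1, 6, 14]
10 → replaces 14 → [1, 6, 10]
6 → already a tail → [1, 6, 10]
6 → already a tail → [1, 6, 10]
2 → replaces 6 → [1, 2, 10]
12 → extends → [1, 2, 10, 12]
Four tails, so the longest strictly increasing subsequence has length 4 (e.g. 1, 6, 10, 12).

4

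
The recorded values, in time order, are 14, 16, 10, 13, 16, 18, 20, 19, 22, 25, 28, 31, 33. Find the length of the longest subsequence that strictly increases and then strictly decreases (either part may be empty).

inc[i] = longest strictly increasing subsequence ending at i; dec[i] = longest strictly decreasing subsequence starting at i:
i:      1  2  3  4  5  6  7  8  9 10 11 12 13
a[i]:  14 16 10 13 16 18 20 19 22 25 28 31 33
inc:    1  2  1  2  3  4  5  5  6  7  8  9 10
dec:    2  2  1  1  1  1  2  1  1  1  1  1  1
Best peak at i=13 (value 33): inc=10, dec=1, length 10+1−1 = 10.

10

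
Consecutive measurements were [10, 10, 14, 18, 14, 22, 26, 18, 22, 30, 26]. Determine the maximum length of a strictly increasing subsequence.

6

Track the smallest tail for each achievable length (strict):
10 → extends → [10]
10 → already a tail → [10]
14 → extends → [10, 14]
18 → extends → [10, 14, 18]
14 → already a tail → [10, 14, 18]
22 → extends → [10, 14, 18, 22]
26 → extends → [10, 14, 18, 22, 26]
18 → already a tail → [10, 14, 18, 22, 26]
22 → already a tail → [10, 14, 18, 22, 26]
30 → extends → [10, 14, 18, 22, 26, 30]
26 → already a tail → [10, 14, 18, 22, 26, 30]
Six tails, so the longest strictly increasing subsequence has length 6 (e.g. 10, 14, 18, 22, 26, 30).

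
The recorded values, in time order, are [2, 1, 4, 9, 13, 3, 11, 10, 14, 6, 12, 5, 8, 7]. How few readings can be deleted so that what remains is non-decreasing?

9

Fewest deletions = n − (longest non-decreasing subsequence).
i:      1  2  3  4  5  6  7  8  9 10 11 12 13 14
a[i]:   2  1  4  9 13  3 11 10 14  6 12  5  8  7
dp:     1  1  2  3  4  2  4  4  5  3  5  3  4  4
max dp = 5, so deletions = 14 − 5 = 9.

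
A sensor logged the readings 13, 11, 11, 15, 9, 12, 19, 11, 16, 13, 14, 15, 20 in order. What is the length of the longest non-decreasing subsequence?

7

Let dp[i] be the length of the longest such subsequence ending at index i:
i:      1  2  3  4  5  6  7  8  9 10 11 12 13
a[i]:  13 11 11 15  9 12 19 11 16 13 14 15 20
dp:     1  1  2  3  1  3  4  3  4  4  5  6  7
Maximum dp value is 7.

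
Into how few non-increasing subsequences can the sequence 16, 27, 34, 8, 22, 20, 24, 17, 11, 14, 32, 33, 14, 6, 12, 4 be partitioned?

Place each on the leftmost legal pile:
16 → new pile 1 (tops now [16])
27 → new pile 2 (tops now [16, 27])
34 → new pile 3 (tops now [16, 27, 34])
8 → pile 1 (tops now [8, 27, 34])
22 → pile 2 (tops now [8, 22, 34])
20 → pile 2 (tops now [8, 20, 34])
24 → pile 3 (tops now [8, 20, 24])
17 → pile 2 (tops now [8, 17, 24])
11 → pile 2 (tops now [8, 11, 24])
14 → pile 3 (tops now [8, 11, 14])
32 → new pile 4 (tops now [8, 11, 14, 32])
33 → new pile 5 (tops now [8, 11, 14, 32, 33])
14 → pile 3 (tops now [8, 11, 14, 32, 33])
6 → pile 1 (tops now [6, 11, 14, 32, 33])
12 → pile 3 (tops now [6, 11, 12, 32, 33])
4 → pile 1 (tops now [4, 11, 12, 32, 33])
Five piles.

5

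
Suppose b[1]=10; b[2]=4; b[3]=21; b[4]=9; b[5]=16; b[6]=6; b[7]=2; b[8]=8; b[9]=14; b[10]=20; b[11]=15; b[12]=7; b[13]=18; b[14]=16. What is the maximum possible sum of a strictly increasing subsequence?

65

Let S[i] be the best sum of a strictly increasing subsequence ending at i:
i:      1  2  3  4  5  6  7  8  9 10 11 12 13 14
b[i]:  10  4 21  9 16  6  2  8 14 20 15  7 18 16
S:     10  4 31 13 29 10  2 18 32 52 47 17 65 63
Maximum is 65 (e.g. 4 + 6 + 8 + 14 + 15 + 18).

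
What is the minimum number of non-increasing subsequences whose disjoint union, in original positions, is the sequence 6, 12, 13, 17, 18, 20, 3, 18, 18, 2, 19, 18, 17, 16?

6

Place each on the leftmost legal pile:
6 → new pile 1 (tops now [6])
12 → new pile 2 (tops now [6, 12])
13 → new pile 3 (tops now [6, 12, 13])
17 → new pile 4 (tops now [6, 12, 13, 17])
18 → new pile 5 (tops now [6, 12, 13, 17, 18])
20 → new pile 6 (tops now [6, 12, 13, 17, 18, 20])
3 → pile 1 (tops now [3, 12, 13, 17, 18, 20])
18 → pile 5 (tops now [3, 12, 13, 17, 18, 20])
18 → pile 5 (tops now [3, 12, 13, 17, 18, 20])
2 → pile 1 (tops now [2, 12, 13, 17, 18, 20])
19 → pile 6 (tops now [2, 12, 13, 17, 18, 19])
18 → pile 5 (tops now [2, 12, 13, 17, 18, 19])
17 → pile 4 (tops now [2, 12, 13, 17, 18, 19])
16 → pile 4 (tops now [2, 12, 13, 16, 18, 19])
Six piles.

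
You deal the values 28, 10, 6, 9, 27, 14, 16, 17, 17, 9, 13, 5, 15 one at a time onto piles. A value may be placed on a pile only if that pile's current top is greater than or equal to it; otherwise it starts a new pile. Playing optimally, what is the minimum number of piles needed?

Place each on the leftmost legal pile:
28 → new pile 1 (tops now [28])
10 → pile 1 (tops now [10])
6 → pile 1 (tops now [6])
9 → new pile 2 (tops now [6, 9])
27 → new pile 3 (tops now [6, 9, 27])
14 → pile 3 (tops now [6, 9, 14])
16 → new pile 4 (tops now [6, 9, 14, 16])
17 → new pile 5 (tops now [6, 9, 14, 16, 17])
17 → pile 5 (tops now [6, 9, 14, 16, 17])
9 → pile 2 (tops now [6, 9, 14, 16, 17])
13 → pile 3 (tops now [6, 9, 13, 16, 17])
5 → pile 1 (tops now [5, 9, 13, 16, 17])
15 → pile 4 (tops now [5, 9, 13, 15, 17])
Five piles.

5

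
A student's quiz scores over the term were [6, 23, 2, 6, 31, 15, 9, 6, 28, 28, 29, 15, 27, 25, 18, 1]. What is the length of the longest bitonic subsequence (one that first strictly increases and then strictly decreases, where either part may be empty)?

inc[i] = longest strictly increasing subsequence ending at i; dec[i] = longest strictly decreasing subsequence starting at i:
i:      1  2  3  4  5  6  7  8  9 10 11 12 13 14 15 16
a[i]:   6 23  2  6 31 15  9  6 28 28 29 15 27 25 18  1
inc:    1  2  1  2  3  3  3  2  4  4  5  4  5  5  5  1
dec:    3  5  2  2  6  4  3  2  5  5  5  2  4  3  2  1
Best peak at i=11 (value 29): inc=5, dec=5, length 5+5−1 = 9.

9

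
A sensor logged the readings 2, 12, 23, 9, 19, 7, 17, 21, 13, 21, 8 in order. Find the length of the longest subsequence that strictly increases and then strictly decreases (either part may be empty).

inc[i] = longest strictly increasing subsequence ending at i; dec[i] = longest strictly decreasing subsequence starting at i:
i:      1  2  3  4  5  6  7  8  9 10 11
a[i]:   2 12 23  9 19  7 17 21 13 21  8
inc:    1  2  3  2  3  2  3  4  3  4  3
dec:    1  3  5  2  4  1  3  3  2  2  1
Best peak at i=3 (value 23): inc=3, dec=5, length 3+5−1 = 7.

7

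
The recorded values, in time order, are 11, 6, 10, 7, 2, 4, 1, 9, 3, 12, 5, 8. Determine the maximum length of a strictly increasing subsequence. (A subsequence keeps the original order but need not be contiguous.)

4

Let dp[i] be the length of the longest such subsequence ending at index i:
i:      1  2  3  4  5  6  7  8  9 10 11 12
a[i]:  11  6 10  7  2  4  1  9  3 12  5  8
dp:     1  1  2  2  1  2  1  3  2  4  3  4
Maximum dp value is 4.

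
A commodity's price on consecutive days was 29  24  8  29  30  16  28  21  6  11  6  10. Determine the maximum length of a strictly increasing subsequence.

Let dp[i] be the length of the longest such subsequence ending at index i:
i:      1  2  3  4  5  6  7  8  9 10 11 12
a[i]:  29 24  8 29 30 16 28 21  6 11  6 10
dp:     1  1  1  2  3  2  3  3  1  2  1  2
Maximum dp value is 3.

3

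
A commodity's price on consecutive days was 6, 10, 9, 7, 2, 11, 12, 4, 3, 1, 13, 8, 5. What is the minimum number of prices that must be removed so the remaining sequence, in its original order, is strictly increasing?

Fewest deletions = n − (longest strictly increasing subsequence).
i:      1  2  3  4  5  6  7  8  9 10 11 12 13
a[i]:   6 10  9  7  2 11 12  4  3  1 13  8  5
dp:     1  2  2  2  1  3  4  2  2  1  5  3  3
max dp = 5, so deletions = 13 − 5 = 8.

8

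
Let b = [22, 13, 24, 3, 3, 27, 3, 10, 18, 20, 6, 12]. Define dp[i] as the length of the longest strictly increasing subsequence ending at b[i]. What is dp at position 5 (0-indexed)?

dp[i] = 1 + max{dp[j] : j<i, b[j]<b[i]} (or 1 if no such j):
i:      0  1  2  3  4  5  6  7  8  9 10 11
b[i]:  22 13 24  3  3 27  3 10 18 20  6 12
dp:     1  1  2  1  1  3  1  2  3  4  2  3
At index 5 the value is 3.

3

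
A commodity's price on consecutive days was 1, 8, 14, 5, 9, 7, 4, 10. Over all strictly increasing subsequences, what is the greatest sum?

Let S[i] be the best sum of a strictly increasing subsequence ending at i:
i:      1  2  3  4  5  6  7  8
a[i]:   1  8 14  5  9  7  4 10
S:      1  9 23  6 18 13  5 28
Maximum is 28 (e.g. 1 + 8 + 9 + 10).

28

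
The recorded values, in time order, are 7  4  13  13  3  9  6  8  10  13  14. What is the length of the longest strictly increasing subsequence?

6

Track the smallest tail for each achievable length (strict):
7 → extends → [7]
4 → replaces 7 → [4]
13 → extends → [4, 13]
13 → already a tail → [4, 13]
3 → replaces 4 → [3, 13]
9 → replaces 13 → [3, 9]
6 → replaces 9 → [3, 6]
8 → extends → [3, 6, 8]
10 → extends → [3, 6, 8, 10]
13 → extends → [3, 6, 8, 10, 13]
14 → extends → [3, 6, 8, 10, 13, 14]
Six tails, so the longest strictly increasing subsequence has length 6 (e.g. 4, 6, 8, 10, 13, 14).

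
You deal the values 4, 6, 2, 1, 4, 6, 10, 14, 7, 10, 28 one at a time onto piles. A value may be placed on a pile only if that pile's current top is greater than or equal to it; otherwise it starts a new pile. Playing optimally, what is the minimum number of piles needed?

6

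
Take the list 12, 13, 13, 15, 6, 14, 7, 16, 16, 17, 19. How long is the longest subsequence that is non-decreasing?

8

Track the smallest tail for each achievable length (allowing ties):
12 → extends → [12]
13 → extends → [12, 13]
13 → extends → [12, 13, 13]
15 → extends → [12, 13, 13, 15]
6 → replaces 12 → [6, 13, 13, 15]
14 → replaces 15 → [6, 13, 13, 14]
7 → replaces 13 → [6, 7, 13, 14]
16 → extends → [6, 7, 13, 14, 16]
16 → extends → [6, 7, 13, 14, 16, 16]
17 → extends → [6, 7, 13, 14, 16, 16, 17]
19 → extends → [6, 7, 13, 14, 16, 16, 17, 19]
Eight tails, so the longest non-decreasing subsequence has length 8 (e.g. 12, 13, 13, 15, 16, 16, 17, 19).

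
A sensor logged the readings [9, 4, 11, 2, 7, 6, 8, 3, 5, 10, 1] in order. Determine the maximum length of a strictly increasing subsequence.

4

Track the smallest tail for each achievable length (strict):
9 → extends → [9]
4 → replaces 9 → [4]
11 → extends → [4, 11]
2 → replaces 4 → [2, 11]
7 → replaces 11 → [2, 7]
6 → replaces 7 → [2, 6]
8 → extends → [2, 6, 8]
3 → replaces 6 → [2, 3, 8]
5 → replaces 8 → [2, 3, 5]
10 → extends → [2, 3, 5, 10]
1 → replaces 2 → [1, 3, 5, 10]
Four tails, so the longest strictly increasing subsequence has length 4 (e.g. 4, 7, 8, 10).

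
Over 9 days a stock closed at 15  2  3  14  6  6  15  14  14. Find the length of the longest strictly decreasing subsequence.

3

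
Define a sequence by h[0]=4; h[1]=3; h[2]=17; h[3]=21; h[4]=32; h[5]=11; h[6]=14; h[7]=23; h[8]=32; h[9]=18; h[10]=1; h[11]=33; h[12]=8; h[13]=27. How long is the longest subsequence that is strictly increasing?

Track the smallest tail for each achievable length (strict):
4 → extends → [4]
3 → replaces 4 → [3]
17 → extends → [3, 17]
21 → extends → [3, 17, 21]
32 → extends → [3, 17, 21, 32]
11 → replaces 17 → [3, 11, 21, 32]
14 → replaces 21 → [3, 11, 14, 32]
23 → replaces 32 → [3, 11, 14, 23]
32 → extends → [3, 11, 14, 23, 32]
18 → replaces 23 → [3, 11, 14, 18, 32]
1 → replaces 3 → [1, 11, 14, 18, 32]
33 → extends → [1, 11, 14, 18, 32, 33]
8 → replaces 11 → [1, 8, 14, 18, 32, 33]
27 → replaces 32 → [1, 8, 14, 18, 27, 33]
Six tails, so the longest strictly increasing subsequence has length 6 (e.g. 4, 17, 21, 23, 32, 33).

6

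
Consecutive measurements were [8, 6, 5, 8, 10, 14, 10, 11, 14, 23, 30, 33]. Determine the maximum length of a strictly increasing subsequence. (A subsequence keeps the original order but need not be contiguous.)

8

Let dp[i] be the length of the longest such subsequence ending at index i:
i:      1  2  3  4  5  6  7  8  9 10 11 12
a[i]:   8  6  5  8 10 14 10 11 14 23 30 33
dp:     1  1  1  2  3  4  3  4  5  6  7  8
Maximum dp value is 8.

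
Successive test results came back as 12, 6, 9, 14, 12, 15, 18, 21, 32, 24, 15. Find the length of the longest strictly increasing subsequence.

Track the smallest tail for each achievable length (strict):
12 → extends → [12]
6 → replaces 12 → [6]
9 → extends → [6, 9]
14 → extends → [6, 9, 14]
12 → replaces 14 → [6, 9, 12]
15 → extends → [6, 9, 12, 15]
18 → extends → [6, 9, 12, 15, 18]
21 → extends → [6, 9, 12, 15, 18, 21]
32 → extends → [6, 9, 12, 15, 18, 21, 32]
24 → replaces 32 → [6, 9, 12, 15, 18, 21, 24]
15 → already a tail → [6, 9, 12, 15, 18, 21, 24]
Seven tails, so the longest strictly increasing subsequence has length 7 (e.g. 6, 9, 14, 15, 18, 21, 32).

7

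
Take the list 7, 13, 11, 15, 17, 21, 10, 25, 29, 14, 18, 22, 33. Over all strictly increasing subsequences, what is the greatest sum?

160

Let S[i] be the best sum of a strictly increasing subsequence ending at i:
i:       1   2   3   4   5   6   7   8   9  10  11  12  13
a[i]:    7  13  11  15  17  21  10  25  29  14  18  22  33
S:       7  20  18  35  52  73  17  98 127  34  70  95 160
Maximum is 160 (e.g. 7 + 13 + 15 + 17 + 21 + 25 + 29 + 33).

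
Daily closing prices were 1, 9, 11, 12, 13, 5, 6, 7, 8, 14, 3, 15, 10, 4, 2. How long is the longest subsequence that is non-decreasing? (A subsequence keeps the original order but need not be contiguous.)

7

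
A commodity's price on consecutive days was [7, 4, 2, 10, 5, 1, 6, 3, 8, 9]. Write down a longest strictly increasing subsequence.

Patience tails give the LIS length; then backtrack through the dp parents:
7 → extends → [7]
4 → replaces 7 → [4]
2 → replaces 4 → [2]
10 → extends → [2, 10]
5 → replaces 10 → [2, 5]
1 → replaces 2 → [1, 5]
6 → extends → [1, 5, 6]
3 → replaces 5 → [1, 3, 6]
8 → extends → [1, 3, 6, 8]
9 → extends → [1, 3, 6, 8, 9]
Length 5; one witness is 4, 5, 6, 8, 9.

4, 5, 6, 8, 9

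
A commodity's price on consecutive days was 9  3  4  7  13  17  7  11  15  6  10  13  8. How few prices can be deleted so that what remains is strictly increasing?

Fewest deletions = n − (longest strictly increasing subsequence).
i:      1  2  3  4  5  6  7  8  9 10 11 12 13
a[i]:   9  3  4  7 13 17  7 11 15  6 10 13  8
dp:     1  1  2  3  4  5  3  4  5  3  4  5  4
max dp = 5, so deletions = 13 − 5 = 8.

8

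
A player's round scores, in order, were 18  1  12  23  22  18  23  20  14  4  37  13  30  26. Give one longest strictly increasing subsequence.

Patience tails give the LIS length; then backtrack through the dp parents:
18 → extends → [18]
1 → replaces 18 → [1]
12 → extends → [1, 12]
23 → extends → [1, 12, 23]
22 → replaces 23 → [1, 12, 22]
18 → replaces 22 → [1, 12, 18]
23 → extends → [1, 12, 18, 23]
20 → replaces 23 → [1, 12, 18, 20]
14 → replaces 18 → [1, 12, 14, 20]
4 → replaces 12 → [1, 4, 14, 20]
37 → extends → [1, 4, 14, 20, 37]
13 → replaces 14 → [1, 4, 13, 20, 37]
30 → replaces 37 → [1, 4, 13, 20, 30]
26 → replaces 30 → [1, 4, 13, 20, 26]
Length 5; one witness is 1, 12, 22, 23, 37.

1, 12, 22, 23, 37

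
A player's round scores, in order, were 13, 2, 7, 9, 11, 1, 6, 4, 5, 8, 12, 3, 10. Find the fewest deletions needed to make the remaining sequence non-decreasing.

Fewest deletions = n − (longest non-decreasing subsequence).
Patience tails:
13 → extends → [13]
2 → replaces 13 → [2]
7 → extends → [2, 7]
9 → extends → [2, 7, 9]
11 → extends → [2, 7, 9, 11]
1 → replaces 2 → [1, 7, 9, 11]
6 → replaces 7 → [1, 6, 9, 11]
4 → replaces 6 → [1, 4, 9, 11]
5 → replaces 9 → [1, 4, 5, 11]
8 → replaces 11 → [1, 4, 5, 8]
12 → extends → [1, 4, 5, 8, 12]
3 → replaces 4 → [1, 3, 5, 8, 12]
10 → replaces 12 → [1, 3, 5, 8, 10]
Longest non-decreasing subsequence has length 5, so deletions = 13 − 5 = 8.

8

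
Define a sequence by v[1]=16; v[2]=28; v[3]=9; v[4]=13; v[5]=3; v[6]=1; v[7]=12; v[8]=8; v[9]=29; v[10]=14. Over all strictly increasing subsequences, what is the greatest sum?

73

Let S[i] be the best sum of a strictly increasing subsequence ending at i:
i:      1  2  3  4  5  6  7  8  9 10
v[i]:  16 28  9 13  3  1 12  8 29 14
S:     16 44  9 22  3  1 21 11 73 36
Maximum is 73 (e.g. 16 + 28 + 29).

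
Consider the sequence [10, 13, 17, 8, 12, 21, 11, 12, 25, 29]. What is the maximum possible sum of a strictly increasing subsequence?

115

Let S[i] be the best sum of a strictly increasing subsequence ending at i:
i:       1   2   3   4   5   6   7   8   9  10
a[i]:   10  13  17   8  12  21  11  12  25  29
S:      10  23  40   8  22  61  21  33  86 115
Maximum is 115 (e.g. 10 + 13 + 17 + 21 + 25 + 29).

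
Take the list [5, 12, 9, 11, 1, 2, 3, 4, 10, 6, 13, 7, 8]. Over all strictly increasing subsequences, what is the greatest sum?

38

Let S[i] be the best sum of a strictly increasing subsequence ending at i:
i:      1  2  3  4  5  6  7  8  9 10 11 12 13
a[i]:   5 12  9 11  1  2  3  4 10  6 13  7  8
S:      5 17 14 25  1  3  6 10 24 16 38 23 31
Maximum is 38 (e.g. 5 + 9 + 11 + 13).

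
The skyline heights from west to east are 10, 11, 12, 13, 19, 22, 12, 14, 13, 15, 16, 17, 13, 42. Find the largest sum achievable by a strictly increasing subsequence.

Let S[i] be the best sum of a strictly increasing subsequence ending at i:
i:       1   2   3   4   5   6   7   8   9  10  11  12  13  14
a[i]:   10  11  12  13  19  22  12  14  13  15  16  17  13  42
S:      10  21  33  46  65  87  33  60  46  75  91 108  46 150
Maximum is 150 (e.g. 10 + 11 + 12 + 13 + 14 + 15 + 16 + 17 + 42).

150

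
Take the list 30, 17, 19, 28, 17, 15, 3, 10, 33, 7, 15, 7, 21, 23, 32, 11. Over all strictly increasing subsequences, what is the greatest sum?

112

Let S[i] be the best sum of a strictly increasing subsequence ending at i:
i:       1   2   3   4   5   6   7   8   9  10  11  12  13  14  15  16
a[i]:   30  17  19  28  17  15   3  10  33   7  15   7  21  23  32  11
S:      30  17  36  64  17  15   3  13  97  10  28  10  57  80 112  24
Maximum is 112 (e.g. 17 + 19 + 21 + 23 + 32).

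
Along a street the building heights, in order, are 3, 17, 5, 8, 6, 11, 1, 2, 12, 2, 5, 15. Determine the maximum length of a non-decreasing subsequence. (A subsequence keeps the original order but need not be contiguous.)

Track the smallest tail for each achievable length (allowing ties):
3 → extends → [3]
17 → extends → [3, 17]
5 → replaces 17 → [3, 5]
8 → extends → [3, 5, 8]
6 → replaces 8 → [3, 5, 6]
11 → extends → [3, 5, 6, 11]
1 → replaces 3 → [1, 5, 6, 11]
2 → replaces 5 → [1, 2, 6, 11]
12 → extends → [1, 2, 6, 11, 12]
2 → replaces 6 → [1, 2, 2, 11, 12]
5 → replaces 11 → [1, 2, 2, 5, 12]
15 → extends → [1, 2, 2, 5, 12, 15]
Six tails, so the longest non-decreasing subsequence has length 6 (e.g. 3, 5, 8, 11, 12, 15).

6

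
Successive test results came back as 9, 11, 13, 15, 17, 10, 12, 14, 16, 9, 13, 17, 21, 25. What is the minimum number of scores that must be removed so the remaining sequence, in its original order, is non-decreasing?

6

Fewest deletions = n − (longest non-decreasing subsequence).
i:      1  2  3  4  5  6  7  8  9 10 11 12 13 14
a[i]:   9 11 13 15 17 10 12 14 16  9 13 17 21 25
dp:     1  2  3  4  5  2  3  4  5  2  4  6  7  8
max dp = 8, so deletions = 14 − 8 = 6.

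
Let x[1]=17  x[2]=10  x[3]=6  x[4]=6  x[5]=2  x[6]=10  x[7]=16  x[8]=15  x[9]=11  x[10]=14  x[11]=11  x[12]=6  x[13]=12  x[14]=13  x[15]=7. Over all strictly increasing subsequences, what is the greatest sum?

Let S[i] be the best sum of a strictly increasing subsequence ending at i:
i:      1  2  3  4  5  6  7  8  9 10 11 12 13 14 15
x[i]:  17 10  6  6  2 10 16 15 11 14 11  6 12 13  7
S:     17 10  6  6  2 16 32 31 27 41 27  8 39 52 15
Maximum is 52 (e.g. 6 + 10 + 11 + 12 + 13).

52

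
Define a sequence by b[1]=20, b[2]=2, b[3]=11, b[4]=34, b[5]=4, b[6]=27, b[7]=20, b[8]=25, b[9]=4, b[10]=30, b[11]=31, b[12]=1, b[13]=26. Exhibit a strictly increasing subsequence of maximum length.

Patience tails give the LIS length; then backtrack through the dp parents:
20 → extends → [20]
2 → replaces 20 → [2]
11 → extends → [2, 11]
34 → extends → [2, 11, 34]
4 → replaces 11 → [2, 4, 34]
27 → replaces 34 → [2, 4, 27]
20 → replaces 27 → [2, 4, 20]
25 → extends → [2, 4, 20, 25]
4 → already a tail → [2, 4, 20, 25]
30 → extends → [2, 4, 20, 25, 30]
31 → extends → [2, 4, 20, 25, 30, 31]
1 → replaces 2 → [1, 4, 20, 25, 30, 31]
26 → replaces 30 → [1, 4, 20, 25, 26, 31]
Length 6; one witness is 2, 11, 20, 25, 30, 31.

2, 11, 20, 25, 30, 31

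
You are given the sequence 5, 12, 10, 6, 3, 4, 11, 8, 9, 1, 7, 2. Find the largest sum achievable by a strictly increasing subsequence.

28

Let S[i] be the best sum of a strictly increasing subsequence ending at i:
i:      1  2  3  4  5  6  7  8  9 10 11 12
a[i]:   5 12 10  6  3  4 11  8  9  1  7  2
S:      5 17 15 11  3  7 26 19 28  1 18  3
Maximum is 28 (e.g. 5 + 6 + 8 + 9).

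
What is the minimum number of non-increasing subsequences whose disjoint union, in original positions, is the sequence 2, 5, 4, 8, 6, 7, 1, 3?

4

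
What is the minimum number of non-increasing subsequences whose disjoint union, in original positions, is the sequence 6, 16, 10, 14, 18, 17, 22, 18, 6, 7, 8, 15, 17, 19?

6

Place each on the leftmost legal pile:
6 → new pile 1 (tops now [6])
16 → new pile 2 (tops now [6, 16])
10 → pile 2 (tops now [6, 10])
14 → new pile 3 (tops now [6, 10, 14])
18 → new pile 4 (tops now [6, 10, 14, 18])
17 → pile 4 (tops now [6, 10, 14, 17])
22 → new pile 5 (tops now [6, 10, 14, 17, 22])
18 → pile 5 (tops now [6, 10, 14, 17, 18])
6 → pile 1 (tops now [6, 10, 14, 17, 18])
7 → pile 2 (tops now [6, 7, 14, 17, 18])
8 → pile 3 (tops now [6, 7, 8, 17, 18])
15 → pile 4 (tops now [6, 7, 8, 15, 18])
17 → pile 5 (tops now [6, 7, 8, 15, 17])
19 → new pile 6 (tops now [6, 7, 8, 15, 17, 19])
Six piles.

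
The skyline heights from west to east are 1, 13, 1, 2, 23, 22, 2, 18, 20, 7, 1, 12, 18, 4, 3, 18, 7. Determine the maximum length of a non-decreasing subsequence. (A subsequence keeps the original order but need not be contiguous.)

Let dp[i] be the length of the longest such subsequence ending at index i:
i:      1  2  3  4  5  6  7  8  9 10 11 12 13 14 15 16 17
a[i]:   1 13  1  2 23 22  2 18 20  7  1 12 18  4  3 18  7
dp:     1  2  2  3  4  4  4  5  6  5  3  6  7  5  5  8  6
Maximum dp value is 8.

8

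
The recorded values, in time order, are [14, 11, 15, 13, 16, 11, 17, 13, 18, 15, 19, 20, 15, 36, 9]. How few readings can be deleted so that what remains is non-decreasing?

7

Fewest deletions = n − (longest non-decreasing subsequence).
Patience tails:
14 → extends → [14]
11 → replaces 14 → [11]
15 → extends → [11, 15]
13 → replaces 15 → [11, 13]
16 → extends → [11, 13, 16]
11 → replaces 13 → [11, 11, 16]
17 → extends → [11, 11, 16, 17]
13 → replaces 16 → [11, 11, 13, 17]
18 → extends → [11, 11, 13, 17, 18]
15 → replaces 17 → [11, 11, 13, 15, 18]
19 → extends → [11, 11, 13, 15, 18, 19]
20 → extends → [11, 11, 13, 15, 18, 19, 20]
15 → replaces 18 → [11, 11, 13, 15, 15, 19, 20]
36 → extends → [11, 11, 13, 15, 15, 19, 20, 36]
9 → replaces 11 → [9, 11, 13, 15, 15, 19, 20, 36]
Longest non-decreasing subsequence has length 8, so deletions = 15 − 8 = 7.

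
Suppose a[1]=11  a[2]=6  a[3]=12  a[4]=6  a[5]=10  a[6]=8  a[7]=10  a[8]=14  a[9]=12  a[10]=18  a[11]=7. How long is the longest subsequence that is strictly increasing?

Track the smallest tail for each achievable length (strict):
11 → extends → [11]
6 → replaces 11 → [6]
12 → extends → [6, 12]
6 → already a tail → [6, 12]
10 → replaces 12 → [6, 10]
8 → replaces 10 → [6, 8]
10 → extends → [6, 8, 10]
14 → extends → [6, 8, 10, 14]
12 → replaces 14 → [6, 8, 10, 12]
18 → extends → [6, 8, 10, 12, 18]
7 → replaces 8 → [6, 7, 10, 12, 18]
Five tails, so the longest strictly increasing subsequence has length 5 (e.g. 6, 8, 10, 14, 18).

5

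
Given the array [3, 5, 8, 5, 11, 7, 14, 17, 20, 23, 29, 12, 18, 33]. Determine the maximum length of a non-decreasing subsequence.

Track the smallest tail for each achievable length (allowing ties):
3 → extends → [3]
5 → extends → [3, 5]
8 → extends → [3, 5, 8]
5 → replaces 8 → [3, 5, 5]
11 → extends → [3, 5, 5, 11]
7 → replaces 11 → [3, 5, 5, 7]
14 → extends → [3, 5, 5, 7, 14]
17 → extends → [3, 5, 5, 7, 14, 17]
20 → extends → [3, 5, 5, 7, 14, 17, 20]
23 → extends → [3, 5, 5, 7, 14, 17, 20, 23]
29 → extends → [3, 5, 5, 7, 14, 17, 20, 23, 29]
12 → replaces 14 → [3, 5, 5, 7, 12, 17, 20, 23, 29]
18 → replaces 20 → [3, 5, 5, 7, 12, 17, 18, 23, 29]
33 → extends → [3, 5, 5, 7, 12, 17, 18, 23, 29, 33]
Ten tails, so the longest non-decreasing subsequence has length 10 (e.g. 3, 5, 8, 11, 14, 17, 20, 23, 29, 33).

10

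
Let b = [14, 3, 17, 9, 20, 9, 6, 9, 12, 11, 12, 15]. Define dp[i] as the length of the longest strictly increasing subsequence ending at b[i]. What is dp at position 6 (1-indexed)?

dp[i] = 1 + max{dp[j] : j<i, b[j]<b[i]} (or 1 if no such j):
i:      1  2  3  4  5  6  7  8  9 10 11 12
b[i]:  14  3 17  9 20  9  6  9 12 11 12 15
dp:     1  1  2  2  3  2  2  3  4  4  5  6
At index 6 the value is 2.

2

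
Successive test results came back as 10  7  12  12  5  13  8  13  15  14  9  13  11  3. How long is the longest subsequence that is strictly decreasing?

Negate each value so 'decreasing' becomes 'increasing', then run patience tails on the negated sequence:
-10 → extends → [-10]
-7 → extends → [-10, -7]
-12 → replaces -10 → [-12, -7]
-12 → already a tail → [-12, -7]
-5 → extends → [-12, -7, -5]
-13 → replaces -12 → [-13, -7, -5]
-8 → replaces -7 → [-13, -8, -5]
-13 → already a tail → [-13, -8, -5]
-15 → replaces -13 → [-15, -8, -5]
-14 → replaces -8 → [-15, -14, -5]
-9 → replaces -5 → [-15, -14, -9]
-13 → replaces -9 → [-15, -14, -13]
-11 → extends → [-15, -14, -13, -11]
-3 → extends → [-15, -14, -13, -11, -3]
Five tails, so the longest strictly decreasing subsequence of the original has length 5.

5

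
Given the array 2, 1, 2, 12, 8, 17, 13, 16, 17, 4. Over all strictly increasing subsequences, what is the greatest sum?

Let S[i] be the best sum of a strictly increasing subsequence ending at i:
i:      1  2  3  4  5  6  7  8  9 10
a[i]:   2  1  2 12  8 17 13 16 17  4
S:      2  1  3 15 11 32 28 44 61  7
Maximum is 61 (e.g. 1 + 2 + 12 + 13 + 16 + 17).

61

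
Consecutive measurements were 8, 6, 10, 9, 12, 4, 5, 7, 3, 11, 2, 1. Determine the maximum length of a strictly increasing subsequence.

4

Track the smallest tail for each achievable length (strict):
8 → extends → [8]
6 → replaces 8 → [6]
10 → extends → [6, 10]
9 → replaces 10 → [6, 9]
12 → extends → [6, 9, 12]
4 → replaces 6 → [4, 9, 12]
5 → replaces 9 → [4, 5, 12]
7 → replaces 12 → [4, 5, 7]
3 → replaces 4 → [3, 5, 7]
11 → extends → [3, 5, 7, 11]
2 → replaces 3 → [2, 5, 7, 11]
1 → replaces 2 → [1, 5, 7, 11]
Four tails, so the longest strictly increasing subsequence has length 4 (e.g. 4, 5, 7, 11).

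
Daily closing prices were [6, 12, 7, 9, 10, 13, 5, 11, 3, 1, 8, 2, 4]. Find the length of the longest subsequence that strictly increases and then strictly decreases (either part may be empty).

inc[i] = longest strictly increasing subsequence ending at i; dec[i] = longest strictly decreasing subsequence starting at i:
i:      1  2  3  4  5  6  7  8  9 10 11 12 13
a[i]:   6 12  7  9 10 13  5 11  3  1  8  2  4
inc:    1  2  2  3  4  5  1  5  1  1  3  2  3
dec:    4  5  4  4  4  4  3  3  2  1  2  1  1
Best peak at i=6 (value 13): inc=5, dec=4, length 5+4−1 = 8.

8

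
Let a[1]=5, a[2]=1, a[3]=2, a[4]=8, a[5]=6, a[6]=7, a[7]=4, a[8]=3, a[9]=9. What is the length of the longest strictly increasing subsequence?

5

Let dp[i] be the length of the longest such subsequence ending at index i:
i:     1 2 3 4 5 6 7 8 9
a[i]:  5 1 2 8 6 7 4 3 9
dp:    1 1 2 3 3 4 3 3 5
Maximum dp value is 5.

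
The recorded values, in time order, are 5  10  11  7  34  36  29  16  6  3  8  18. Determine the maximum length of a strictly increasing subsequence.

Track the smallest tail for each achievable length (strict):
5 → extends → [5]
10 → extends → [5, 10]
11 → extends → [5, 10, 11]
7 → replaces 10 → [5, 7, 11]
34 → extends → [5, 7, 11, 34]
36 → extends → [5, 7, 11, 34, 36]
29 → replaces 34 → [5, 7, 11, 29, 36]
16 → replaces 29 → [5, 7, 11, 16, 36]
6 → replaces 7 → [5, 6, 11, 16, 36]
3 → replaces 5 → [3, 6, 11, 16, 36]
8 → replaces 11 → [3, 6, 8, 16, 36]
18 → replaces 36 → [3, 6, 8, 16, 18]
Five tails, so the longest strictly increasing subsequence has length 5 (e.g. 5, 10, 11, 34, 36).

5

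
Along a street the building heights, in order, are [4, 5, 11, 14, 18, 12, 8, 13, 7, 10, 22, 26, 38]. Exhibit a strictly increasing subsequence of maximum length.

4, 5, 11, 14, 18, 22, 26, 38

Patience tails give the LIS length; then backtrack through the dp parents:
4 → extends → [4]
5 → extends → [4, 5]
11 → extends → [4, 5, 11]
14 → extends → [4, 5, 11, 14]
18 → extends → [4, 5, 11, 14, 18]
12 → replaces 14 → [4, 5, 11, 12, 18]
8 → replaces 11 → [4, 5, 8, 12, 18]
13 → replaces 18 → [4, 5, 8, 12, 13]
7 → replaces 8 → [4, 5, 7, 12, 13]
10 → replaces 12 → [4, 5, 7, 10, 13]
22 → extends → [4, 5, 7, 10, 13, 22]
26 → extends → [4, 5, 7, 10, 13, 22, 26]
38 → extends → [4, 5, 7, 10, 13, 22, 26, 38]
Length 8; one witness is 4, 5, 11, 14, 18, 22, 26, 38.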